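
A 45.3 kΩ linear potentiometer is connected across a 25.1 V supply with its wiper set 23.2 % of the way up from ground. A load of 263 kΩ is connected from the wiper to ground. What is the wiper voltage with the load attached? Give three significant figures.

The wiper splits the pot into (1−α)R = 34.79 kΩ above and αR = 10.51 kΩ below.
Lower section ‖ load = 10.11 kΩ.
V_wiper = 25.1 × 10.11/(34.79 + 10.11) = 5.65 V.

V ≈ 5.65 V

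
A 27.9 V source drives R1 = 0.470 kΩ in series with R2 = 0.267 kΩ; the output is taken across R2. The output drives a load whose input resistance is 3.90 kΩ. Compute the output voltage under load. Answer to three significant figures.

The load sits in parallel with R2: R2‖R_L = (267 × 3900) / (267 + 3900) = 249.9 Ω.
V_out = 27.9 × 249.9 / (470 + 249.9) = 27.9 × 249.9/719.9 = 9.68 V.

V_out ≈ 9.68 V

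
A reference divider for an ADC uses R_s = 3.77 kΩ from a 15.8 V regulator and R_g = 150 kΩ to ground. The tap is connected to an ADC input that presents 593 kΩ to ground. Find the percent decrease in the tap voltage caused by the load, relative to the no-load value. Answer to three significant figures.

The divider's output (Thévenin) resistance is R_s‖R_g = 3.678 kΩ.
Fractional drop under load = R_th/(R_th + R_L) = 3.678 / (3.678 + 593) = 0.006163.
So the output falls by 0.616 %.

0.616 %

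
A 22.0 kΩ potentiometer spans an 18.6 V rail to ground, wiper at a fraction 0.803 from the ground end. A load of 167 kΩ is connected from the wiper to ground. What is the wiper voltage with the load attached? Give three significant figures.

The wiper splits the pot into (1−α)R = 4.334 kΩ above and αR = 17.67 kΩ below.
Lower section ‖ load = 15.98 kΩ.
V_wiper = 18.6 × 15.98/(4.334 + 15.98) = 14.6 V.

V ≈ 14.6 V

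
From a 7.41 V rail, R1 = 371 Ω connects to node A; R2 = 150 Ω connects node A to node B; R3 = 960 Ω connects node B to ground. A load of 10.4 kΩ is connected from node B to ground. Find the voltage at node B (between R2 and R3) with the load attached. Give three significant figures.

At node B, R3 is in parallel with the load: R3‖R_L = 878.9 Ω.
Below node A the resistance is R2 + (R3‖R_L) = 1029 Ω, so V_A = 7.41 × 1029/1400 = 5.446 V.
Then V_B = V_A × (R3‖R_L)/(R2 + R3‖R_L) = 5.446 × 878.9/1029 = 4.65 V.

V ≈ 4.65 V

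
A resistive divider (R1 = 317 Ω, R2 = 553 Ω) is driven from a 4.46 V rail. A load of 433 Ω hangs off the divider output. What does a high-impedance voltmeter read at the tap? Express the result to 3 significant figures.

V_out ≈ 1.93 V

The load sits in parallel with R2: R2‖R_L = (553 × 433) / (553 + 433) = 242.8 Ω.
V_out = 4.46 × 242.8 / (317 + 242.8) = 4.46 × 242.8/559.8 = 1.93 V.
(Unloaded it would have been 2.83 V.)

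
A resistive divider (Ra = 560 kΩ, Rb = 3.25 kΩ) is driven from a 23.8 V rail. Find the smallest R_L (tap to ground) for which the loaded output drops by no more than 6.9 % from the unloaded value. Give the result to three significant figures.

R_L(min) ≈ 43.6 kΩ

Output resistance R_th = Ra‖Rb = (560 × 3.25)/563.2 = 3.231 kΩ.
The fractional drop is R_th/(R_th + R_L); requiring this ≤ 0.0690 gives R_L ≥ R_th(1/0.0690 − 1) = 3.231 × 13.49 = 43.6 kΩ.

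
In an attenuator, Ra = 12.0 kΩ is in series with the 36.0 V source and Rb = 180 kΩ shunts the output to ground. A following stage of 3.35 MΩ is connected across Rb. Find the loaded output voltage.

V_out ≈ 33.6 V

The load sits in parallel with Rb: Rb‖R_L = (180 × 3350) / (180 + 3350) = 170.8 kΩ.
V_out = 36.0 × 170.8 / (12.0 + 170.8) = 36.0 × 170.8/182.8 = 33.6 V.
(Unloaded it would have been 33.8 V.)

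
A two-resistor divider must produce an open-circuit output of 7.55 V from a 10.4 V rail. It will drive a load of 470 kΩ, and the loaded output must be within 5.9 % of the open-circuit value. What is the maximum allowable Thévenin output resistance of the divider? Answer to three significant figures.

Loading drop = R_th/(R_th + R_L) ≤ 0.0590, so R_th ≤ R_L · ε/(1−ε) = 470 kΩ × 0.0590/0.9410 = 29.5 kΩ.
(Any R1, R2 with R2/(R1+R2) = 0.726 and R1‖R2 ≤ 29.5 kΩ will meet the spec.)

R_th ≤ 29.5 kΩ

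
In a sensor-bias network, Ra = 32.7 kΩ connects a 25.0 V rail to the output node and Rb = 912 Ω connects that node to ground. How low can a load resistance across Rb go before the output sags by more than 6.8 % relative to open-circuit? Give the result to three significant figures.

Output resistance R_th = Ra‖Rb = (32700 × 912)/33610 = 887.3 Ω.
The fractional drop is R_th/(R_th + R_L); requiring this ≤ 0.0680 gives R_L ≥ R_th(1/0.0680 − 1) = 887.3 × 13.71 = 12.2 kΩ.

R_L(min) ≈ 12.2 kΩ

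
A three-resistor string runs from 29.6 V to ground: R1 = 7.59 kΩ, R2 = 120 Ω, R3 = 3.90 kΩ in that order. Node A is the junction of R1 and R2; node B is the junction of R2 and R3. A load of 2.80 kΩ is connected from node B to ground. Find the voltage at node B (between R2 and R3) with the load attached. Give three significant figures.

At node B, R3 is in parallel with the load: R3‖R_L = 1630 Ω.
Below node A the resistance is R2 + (R3‖R_L) = 1750 Ω, so V_A = 29.6 × 1750/9340 = 5.546 V.
Then V_B = V_A × (R3‖R_L)/(R2 + R3‖R_L) = 5.546 × 1630/1750 = 5.17 V.

V ≈ 5.17 V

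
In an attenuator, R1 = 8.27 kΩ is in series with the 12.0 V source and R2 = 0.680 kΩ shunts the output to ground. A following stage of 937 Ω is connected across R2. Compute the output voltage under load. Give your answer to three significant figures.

V_out ≈ 0.546 V

The load sits in parallel with R2: R2‖R_L = (680 × 937) / (680 + 937) = 394.0 Ω.
V_out = 12.0 × 394.0 / (8270 + 394.0) = 12.0 × 394.0/8664 = 0.546 V.
(Unloaded it would have been 0.912 V.)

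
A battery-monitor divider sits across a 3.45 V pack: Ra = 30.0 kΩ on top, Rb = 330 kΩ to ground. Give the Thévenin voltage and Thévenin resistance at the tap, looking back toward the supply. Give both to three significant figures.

V_th = 3.16 V, R_th = 27.5 kΩ

V_th is the open-circuit tap voltage: 3.45 × 330/(30.0 + 330) = 3.16 V.
With the supply zeroed, Ra and Rb appear in parallel from the tap: R_th = Ra‖Rb = (30.0 × 330)/360.0 = 27.5 kΩ.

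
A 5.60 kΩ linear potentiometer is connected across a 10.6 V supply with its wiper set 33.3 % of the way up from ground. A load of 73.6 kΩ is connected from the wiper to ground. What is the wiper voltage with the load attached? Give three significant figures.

V ≈ 3.47 V

The wiper splits the pot into (1−α)R = 3.735 kΩ above and αR = 1.865 kΩ below.
Lower section ‖ load = 1.819 kΩ.
V_wiper = 10.6 × 1.819/(3.735 + 1.819) = 3.47 V.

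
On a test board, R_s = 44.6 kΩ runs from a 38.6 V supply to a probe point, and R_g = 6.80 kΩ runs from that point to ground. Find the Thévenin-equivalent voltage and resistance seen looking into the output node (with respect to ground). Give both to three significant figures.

V_th is the open-circuit tap voltage: 38.6 × 6.80/(44.6 + 6.80) = 5.11 V.
With the supply zeroed, R_s and R_g appear in parallel from the tap: R_th = R_s‖R_g = (44.6 × 6.80)/51.40 = 5.90 kΩ.

V_th = 5.11 V, R_th = 5.90 kΩ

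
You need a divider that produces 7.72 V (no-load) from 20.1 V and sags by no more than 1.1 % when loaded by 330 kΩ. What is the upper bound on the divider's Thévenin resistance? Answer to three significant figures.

R_th ≤ 3.67 kΩ

Loading drop = R_th/(R_th + R_L) ≤ 0.0110, so R_th ≤ R_L · ε/(1−ε) = 330 kΩ × 0.0110/0.9890 = 3.67 kΩ.
(Any R1, R2 with R2/(R1+R2) = 0.384 and R1‖R2 ≤ 3.67 kΩ will meet the spec.)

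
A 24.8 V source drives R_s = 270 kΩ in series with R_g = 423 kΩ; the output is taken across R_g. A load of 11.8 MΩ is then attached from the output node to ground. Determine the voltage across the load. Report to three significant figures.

The load sits in parallel with R_g: R_g‖R_L = (423 × 11800) / (423 + 11800) = 408.4 kΩ.
V_out = 24.8 × 408.4 / (270 + 408.4) = 24.8 × 408.4/678.4 = 14.9 V.
(Unloaded it would have been 15.1 V.)

V_out ≈ 14.9 V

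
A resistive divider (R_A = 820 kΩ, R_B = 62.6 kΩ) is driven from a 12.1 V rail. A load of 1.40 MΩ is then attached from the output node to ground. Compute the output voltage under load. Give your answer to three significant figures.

V_out ≈ 0.824 V

The load sits in parallel with R_B: R_B‖R_L = (62.6 × 1400) / (62.6 + 1400) = 59.92 kΩ.
V_out = 12.1 × 59.92 / (820 + 59.92) = 12.1 × 59.92/879.9 = 0.824 V.
(Unloaded it would have been 0.858 V.)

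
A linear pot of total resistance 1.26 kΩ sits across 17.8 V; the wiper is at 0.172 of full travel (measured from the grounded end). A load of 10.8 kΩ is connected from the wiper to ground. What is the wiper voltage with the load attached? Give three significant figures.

The wiper splits the pot into (1−α)R = 1043 Ω above and αR = 216.7 Ω below.
Lower section ‖ load = 212.5 Ω.
V_wiper = 17.8 × 212.5/(1043 + 212.5) = 3.01 V.

V ≈ 3.01 V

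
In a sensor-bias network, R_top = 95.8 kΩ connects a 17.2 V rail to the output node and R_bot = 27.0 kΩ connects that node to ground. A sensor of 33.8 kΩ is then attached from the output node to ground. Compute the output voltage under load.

V_out ≈ 2.33 V

The load sits in parallel with R_bot: R_bot‖R_L = (27.0 × 33.8) / (27.0 + 33.8) = 15.01 kΩ.
V_out = 17.2 × 15.01 / (95.8 + 15.01) = 17.2 × 15.01/110.8 = 2.33 V.
(Unloaded it would have been 3.78 V.)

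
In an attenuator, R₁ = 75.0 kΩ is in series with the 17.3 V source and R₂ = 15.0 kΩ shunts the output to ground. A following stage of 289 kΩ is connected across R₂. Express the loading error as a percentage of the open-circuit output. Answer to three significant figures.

4.15 %

The divider's output (Thévenin) resistance is R₁‖R₂ = 12.50 kΩ.
Fractional drop under load = R_th/(R_th + R_L) = 12.50 / (12.50 + 289) = 0.04146.
So the output falls by 4.15 %.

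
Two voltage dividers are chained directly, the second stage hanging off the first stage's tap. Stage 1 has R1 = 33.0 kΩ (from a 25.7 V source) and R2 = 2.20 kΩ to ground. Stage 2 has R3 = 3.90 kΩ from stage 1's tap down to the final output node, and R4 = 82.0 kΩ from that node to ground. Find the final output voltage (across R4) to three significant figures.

Stage 2 presents R3+R4 = 85.90 kΩ as a load on stage 1's tap.
Stage 1's lower leg becomes R2‖(R3+R4) = 2.145 kΩ, so V_mid = 25.7 × 2.145/35.15 = 1.569 V.
Stage 2 is itself unloaded: V_out = V_mid × R4/(R3+R4) = 1.569 × 82.0/85.90 = 1.50 V.

V_out ≈ 1.50 V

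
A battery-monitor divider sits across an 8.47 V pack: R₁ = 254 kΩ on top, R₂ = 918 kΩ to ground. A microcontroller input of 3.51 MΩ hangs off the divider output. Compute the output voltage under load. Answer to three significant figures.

V_out ≈ 6.28 V

The load sits in parallel with R₂: R₂‖R_L = (918 × 3510) / (918 + 3510) = 727.7 kΩ.
V_out = 8.47 × 727.7 / (254 + 727.7) = 8.47 × 727.7/981.7 = 6.28 V.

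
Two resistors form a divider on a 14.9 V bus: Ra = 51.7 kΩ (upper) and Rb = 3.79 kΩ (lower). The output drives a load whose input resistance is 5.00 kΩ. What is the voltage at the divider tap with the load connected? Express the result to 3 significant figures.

The load sits in parallel with Rb: Rb‖R_L = (3.79 × 5.00) / (3.79 + 5.00) = 2.156 kΩ.
V_out = 14.9 × 2.156 / (51.7 + 2.156) = 14.9 × 2.156/53.86 = 0.596 V.

V_out ≈ 0.596 V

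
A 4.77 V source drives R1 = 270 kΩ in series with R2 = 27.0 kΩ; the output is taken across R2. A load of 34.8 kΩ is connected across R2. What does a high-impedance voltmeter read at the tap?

V_out ≈ 0.254 V

The load sits in parallel with R2: R2‖R_L = (27.0 × 34.8) / (27.0 + 34.8) = 15.20 kΩ.
V_out = 4.77 × 15.20 / (270 + 15.20) = 4.77 × 15.20/285.2 = 0.254 V.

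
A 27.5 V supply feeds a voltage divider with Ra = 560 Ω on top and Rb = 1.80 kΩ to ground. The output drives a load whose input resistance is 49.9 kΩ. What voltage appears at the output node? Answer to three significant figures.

V_out ≈ 20.8 V

The load sits in parallel with Rb: Rb‖R_L = (1800 × 49900) / (1800 + 49900) = 1737 Ω.
V_out = 27.5 × 1737 / (560 + 1737) = 27.5 × 1737/2297 = 20.8 V.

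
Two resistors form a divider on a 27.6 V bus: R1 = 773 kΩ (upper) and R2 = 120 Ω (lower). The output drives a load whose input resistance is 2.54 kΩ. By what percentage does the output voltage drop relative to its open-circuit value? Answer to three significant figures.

4.51 %

The divider's output (Thévenin) resistance is R1‖R2 = 120.0 Ω.
Fractional drop under load = R_th/(R_th + R_L) = 120.0 / (120.0 + 2540) = 0.04511.
So the output falls by 4.51 %.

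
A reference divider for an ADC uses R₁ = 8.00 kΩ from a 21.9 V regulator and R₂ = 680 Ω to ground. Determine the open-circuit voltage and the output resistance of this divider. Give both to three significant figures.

V_th = 1.72 V, R_th = 627 Ω

V_th is the open-circuit tap voltage: 21.9 × 680/(8000 + 680) = 1.72 V.
With the supply zeroed, R₁ and R₂ appear in parallel from the tap: R_th = R₁‖R₂ = (8000 × 680)/8680 = 627 Ω.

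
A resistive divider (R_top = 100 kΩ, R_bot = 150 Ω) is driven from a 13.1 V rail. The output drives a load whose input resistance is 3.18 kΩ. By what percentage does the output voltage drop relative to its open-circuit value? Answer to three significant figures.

The divider's output (Thévenin) resistance is R_top‖R_bot = 149.8 Ω.
Fractional drop under load = R_th/(R_th + R_L) = 149.8 / (149.8 + 3180) = 0.04498.
So the output falls by 4.50 %.

4.50 %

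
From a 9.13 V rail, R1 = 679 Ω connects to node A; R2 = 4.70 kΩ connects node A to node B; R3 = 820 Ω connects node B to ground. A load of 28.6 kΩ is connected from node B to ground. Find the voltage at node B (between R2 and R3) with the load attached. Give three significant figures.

At node B, R3 is in parallel with the load: R3‖R_L = 797.1 Ω.
Below node A the resistance is R2 + (R3‖R_L) = 5497 Ω, so V_A = 9.13 × 5497/6176 = 8.126 V.
Then V_B = V_A × (R3‖R_L)/(R2 + R3‖R_L) = 8.126 × 797.1/5497 = 1.18 V.

V ≈ 1.18 V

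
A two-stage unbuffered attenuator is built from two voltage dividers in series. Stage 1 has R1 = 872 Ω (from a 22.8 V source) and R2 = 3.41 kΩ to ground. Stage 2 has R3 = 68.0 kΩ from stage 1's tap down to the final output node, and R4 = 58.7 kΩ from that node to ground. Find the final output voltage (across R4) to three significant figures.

Stage 2 presents R3+R4 = 126700 Ω as a load on stage 1's tap.
Stage 1's lower leg becomes R2‖(R3+R4) = 3321 Ω, so V_mid = 22.8 × 3321/4193 = 18.06 V.
Stage 2 is itself unloaded: V_out = V_mid × R4/(R3+R4) = 18.06 × 58700/126700 = 8.37 V.

V_out ≈ 8.37 V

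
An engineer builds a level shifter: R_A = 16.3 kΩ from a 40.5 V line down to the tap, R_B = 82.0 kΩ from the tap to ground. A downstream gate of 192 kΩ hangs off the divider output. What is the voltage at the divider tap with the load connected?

The load sits in parallel with R_B: R_B‖R_L = (82.0 × 192) / (82.0 + 192) = 57.46 kΩ.
V_out = 40.5 × 57.46 / (16.3 + 57.46) = 40.5 × 57.46/73.76 = 31.6 V.

V_out ≈ 31.6 V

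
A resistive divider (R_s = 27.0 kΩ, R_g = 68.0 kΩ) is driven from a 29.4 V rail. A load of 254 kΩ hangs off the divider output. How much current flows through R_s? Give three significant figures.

I ≈ 0.365 mA

R_g‖R_L = 53.64 kΩ, so the source sees R_s + R_g‖R_L = 80.64 kΩ.
I = 29.4 V / 80.64 kΩ = 0.365 mA.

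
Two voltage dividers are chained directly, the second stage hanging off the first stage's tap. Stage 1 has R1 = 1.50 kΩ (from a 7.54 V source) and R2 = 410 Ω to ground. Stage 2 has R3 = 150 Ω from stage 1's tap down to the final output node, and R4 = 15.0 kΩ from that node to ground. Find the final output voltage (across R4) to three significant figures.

V_out ≈ 1.57 V

Stage 2 presents R3+R4 = 15150 Ω as a load on stage 1's tap.
Stage 1's lower leg becomes R2‖(R3+R4) = 399.2 Ω, so V_mid = 7.54 × 399.2/1899 = 1.585 V.
Stage 2 is itself unloaded: V_out = V_mid × R4/(R3+R4) = 1.585 × 15000/15150 = 1.57 V.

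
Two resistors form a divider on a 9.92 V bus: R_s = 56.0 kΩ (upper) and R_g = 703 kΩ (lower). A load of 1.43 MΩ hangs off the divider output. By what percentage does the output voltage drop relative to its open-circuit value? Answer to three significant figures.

The divider's output (Thévenin) resistance is R_s‖R_g = 51.87 kΩ.
Fractional drop under load = R_th/(R_th + R_L) = 51.87 / (51.87 + 1430) = 0.03500.
So the output falls by 3.50 %.

3.50 %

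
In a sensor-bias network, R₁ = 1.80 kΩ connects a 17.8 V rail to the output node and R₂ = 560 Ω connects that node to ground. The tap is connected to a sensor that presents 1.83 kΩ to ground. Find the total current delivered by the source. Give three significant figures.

I ≈ 7.99 mA

R₂‖R_L = 428.8 Ω, so the source sees R₁ + R₂‖R_L = 2229 Ω.
I = 17.8 V / 2229 Ω = 7.99 mA.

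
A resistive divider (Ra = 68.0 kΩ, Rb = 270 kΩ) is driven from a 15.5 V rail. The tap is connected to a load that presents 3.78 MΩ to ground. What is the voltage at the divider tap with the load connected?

V_out ≈ 12.2 V

The load sits in parallel with Rb: Rb‖R_L = (270 × 3780) / (270 + 3780) = 252.0 kΩ.
V_out = 15.5 × 252.0 / (68.0 + 252.0) = 15.5 × 252.0/320.0 = 12.2 V.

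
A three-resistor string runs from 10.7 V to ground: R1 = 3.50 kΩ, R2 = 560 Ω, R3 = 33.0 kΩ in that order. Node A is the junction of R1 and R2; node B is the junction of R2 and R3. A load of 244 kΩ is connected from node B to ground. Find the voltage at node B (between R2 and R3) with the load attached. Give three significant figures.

V ≈ 9.39 V

At node B, R3 is in parallel with the load: R3‖R_L = 29070 Ω.
Below node A the resistance is R2 + (R3‖R_L) = 29630 Ω, so V_A = 10.7 × 29630/33130 = 9.570 V.
Then V_B = V_A × (R3‖R_L)/(R2 + R3‖R_L) = 9.570 × 29070/29630 = 9.39 V.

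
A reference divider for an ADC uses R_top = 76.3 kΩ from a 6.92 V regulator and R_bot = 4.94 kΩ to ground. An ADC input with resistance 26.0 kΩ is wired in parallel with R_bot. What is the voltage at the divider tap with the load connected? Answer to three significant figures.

V_out ≈ 0.357 V

The load sits in parallel with R_bot: R_bot‖R_L = (4.94 × 26.0) / (4.94 + 26.0) = 4.151 kΩ.
V_out = 6.92 × 4.151 / (76.3 + 4.151) = 6.92 × 4.151/80.45 = 0.357 V.
(Unloaded it would have been 0.421 V.)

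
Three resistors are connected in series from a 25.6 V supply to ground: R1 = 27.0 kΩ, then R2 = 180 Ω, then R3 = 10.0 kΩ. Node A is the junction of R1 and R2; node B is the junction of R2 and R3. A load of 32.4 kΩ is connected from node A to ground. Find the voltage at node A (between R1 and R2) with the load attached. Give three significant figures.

Below node A the series string R2+R3 = 10180 Ω sits in parallel with the 32400 Ω load: 7746 Ω.
V_A = 25.6 × 7746/(27000 + 7746) = 5.71 V.

V ≈ 5.71 V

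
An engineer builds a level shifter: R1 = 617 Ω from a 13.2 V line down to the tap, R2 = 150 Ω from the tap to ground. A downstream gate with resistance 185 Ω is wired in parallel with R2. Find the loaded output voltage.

V_out ≈ 1.56 V

The load sits in parallel with R2: R2‖R_L = (150 × 185) / (150 + 185) = 82.84 Ω.
V_out = 13.2 × 82.84 / (617 + 82.84) = 13.2 × 82.84/699.8 = 1.56 V.
(Unloaded it would have been 2.58 V.)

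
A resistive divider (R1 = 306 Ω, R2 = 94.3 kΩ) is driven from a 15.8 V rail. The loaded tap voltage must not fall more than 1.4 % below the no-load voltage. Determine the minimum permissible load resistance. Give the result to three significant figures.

R_L(min) ≈ 21.5 kΩ

Output resistance R_th = R1‖R2 = (306 × 94300)/94610 = 305.0 Ω.
The fractional drop is R_th/(R_th + R_L); requiring this ≤ 0.0140 gives R_L ≥ R_th(1/0.0140 − 1) = 305.0 × 70.43 = 21.5 kΩ.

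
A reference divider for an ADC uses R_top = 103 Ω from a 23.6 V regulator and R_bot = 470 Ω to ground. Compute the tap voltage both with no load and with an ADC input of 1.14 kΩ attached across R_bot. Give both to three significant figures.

Unloaded: 19.4 V; loaded: 18.0 V

Open-circuit: V = 23.6 × 470/(103 + 470) = 19.4 V.
With the load, R_bot becomes R_bot‖R_L = 332.8 Ω, so V = 23.6 × 332.8/435.8 = 18.0 V.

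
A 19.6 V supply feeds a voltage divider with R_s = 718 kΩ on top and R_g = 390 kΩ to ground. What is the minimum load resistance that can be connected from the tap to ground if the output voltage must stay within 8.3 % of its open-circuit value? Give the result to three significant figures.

Output resistance R_th = R_s‖R_g = (718 × 390)/1108 = 252.7 kΩ.
The fractional drop is R_th/(R_th + R_L); requiring this ≤ 0.0830 gives R_L ≥ R_th(1/0.0830 − 1) = 252.7 × 11.05 = 2.79 MΩ.

R_L(min) ≈ 2.79 MΩ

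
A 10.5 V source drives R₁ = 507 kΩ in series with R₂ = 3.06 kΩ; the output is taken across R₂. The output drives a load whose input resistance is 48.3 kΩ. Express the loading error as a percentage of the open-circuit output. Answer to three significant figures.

The divider's output (Thévenin) resistance is R₁‖R₂ = 3.042 kΩ.
Fractional drop under load = R_th/(R_th + R_L) = 3.042 / (3.042 + 48.3) = 0.05924.
So the output falls by 5.92 %.

5.92 %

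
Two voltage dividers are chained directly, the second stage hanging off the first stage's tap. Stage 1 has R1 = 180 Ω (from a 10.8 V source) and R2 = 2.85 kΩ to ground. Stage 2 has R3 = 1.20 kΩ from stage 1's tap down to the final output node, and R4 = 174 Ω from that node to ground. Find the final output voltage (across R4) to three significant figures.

V_out ≈ 1.15 V

Stage 2 presents R3+R4 = 1374 Ω as a load on stage 1's tap.
Stage 1's lower leg becomes R2‖(R3+R4) = 927.1 Ω, so V_mid = 10.8 × 927.1/1107 = 9.044 V.
Stage 2 is itself unloaded: V_out = V_mid × R4/(R3+R4) = 9.044 × 174/1374 = 1.15 V.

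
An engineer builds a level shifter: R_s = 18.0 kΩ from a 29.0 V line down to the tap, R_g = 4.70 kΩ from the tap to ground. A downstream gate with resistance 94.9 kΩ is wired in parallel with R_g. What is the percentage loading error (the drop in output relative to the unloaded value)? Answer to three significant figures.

3.78 %

The divider's output (Thévenin) resistance is R_s‖R_g = 3.727 kΩ.
Fractional drop under load = R_th/(R_th + R_L) = 3.727 / (3.727 + 94.9) = 0.03779.
So the output falls by 3.78 %.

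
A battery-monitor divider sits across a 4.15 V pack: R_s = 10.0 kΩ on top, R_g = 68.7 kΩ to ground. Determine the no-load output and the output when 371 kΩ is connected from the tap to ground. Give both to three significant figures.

Unloaded: 3.62 V; loaded: 3.54 V

Open-circuit: V = 4.15 × 68.7/(10.0 + 68.7) = 3.62 V.
With the load, R_g becomes R_g‖R_L = 57.97 kΩ, so V = 4.15 × 57.97/67.97 = 3.54 V.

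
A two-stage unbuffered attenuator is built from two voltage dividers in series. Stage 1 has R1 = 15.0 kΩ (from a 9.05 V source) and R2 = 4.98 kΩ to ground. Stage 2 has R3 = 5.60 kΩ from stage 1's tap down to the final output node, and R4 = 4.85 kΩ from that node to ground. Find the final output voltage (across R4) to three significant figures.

Stage 2 presents R3+R4 = 10.45 kΩ as a load on stage 1's tap.
Stage 1's lower leg becomes R2‖(R3+R4) = 3.373 kΩ, so V_mid = 9.05 × 3.373/18.37 = 1.661 V.
Stage 2 is itself unloaded: V_out = V_mid × R4/(R3+R4) = 1.661 × 4.85/10.45 = 0.771 V.

V_out ≈ 0.771 V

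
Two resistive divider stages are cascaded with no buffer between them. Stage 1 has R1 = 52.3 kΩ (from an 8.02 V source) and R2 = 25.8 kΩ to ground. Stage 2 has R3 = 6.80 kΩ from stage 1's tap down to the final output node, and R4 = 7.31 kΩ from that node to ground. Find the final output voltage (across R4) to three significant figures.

Stage 2 presents R3+R4 = 14.11 kΩ as a load on stage 1's tap.
Stage 1's lower leg becomes R2‖(R3+R4) = 9.121 kΩ, so V_mid = 8.02 × 9.121/61.42 = 1.191 V.
Stage 2 is itself unloaded: V_out = V_mid × R4/(R3+R4) = 1.191 × 7.31/14.11 = 0.617 V.

V_out ≈ 0.617 V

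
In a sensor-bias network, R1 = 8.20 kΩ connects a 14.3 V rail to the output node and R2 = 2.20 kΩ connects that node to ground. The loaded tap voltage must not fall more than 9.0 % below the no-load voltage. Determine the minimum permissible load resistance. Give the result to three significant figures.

Output resistance R_th = R1‖R2 = (8.20 × 2.20)/10.40 = 1.735 kΩ.
The fractional drop is R_th/(R_th + R_L); requiring this ≤ 0.0900 gives R_L ≥ R_th(1/0.0900 − 1) = 1.735 × 10.11 = 17.5 kΩ.

R_L(min) ≈ 17.5 kΩ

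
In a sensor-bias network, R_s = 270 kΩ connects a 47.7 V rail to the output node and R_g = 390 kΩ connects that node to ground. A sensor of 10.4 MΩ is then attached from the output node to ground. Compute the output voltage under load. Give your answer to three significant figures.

The load sits in parallel with R_g: R_g‖R_L = (390 × 10400) / (390 + 10400) = 375.9 kΩ.
V_out = 47.7 × 375.9 / (270 + 375.9) = 47.7 × 375.9/645.9 = 27.8 V.
(Unloaded it would have been 28.2 V.)

V_out ≈ 27.8 V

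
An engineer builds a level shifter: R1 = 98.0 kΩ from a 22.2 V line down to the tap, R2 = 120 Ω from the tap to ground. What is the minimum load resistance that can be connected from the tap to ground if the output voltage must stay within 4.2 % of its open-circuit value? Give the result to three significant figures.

R_L(min) ≈ 2.73 kΩ

Output resistance R_th = R1‖R2 = (98000 × 120)/98120 = 119.9 Ω.
The fractional drop is R_th/(R_th + R_L); requiring this ≤ 0.0420 gives R_L ≥ R_th(1/0.0420 − 1) = 119.9 × 22.81 = 2.73 kΩ.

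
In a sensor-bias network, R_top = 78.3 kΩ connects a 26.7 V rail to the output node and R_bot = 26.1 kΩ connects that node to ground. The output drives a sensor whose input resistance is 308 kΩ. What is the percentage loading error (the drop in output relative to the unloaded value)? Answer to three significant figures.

5.98 %

The divider's output (Thévenin) resistance is R_top‖R_bot = 19.57 kΩ.
Fractional drop under load = R_th/(R_th + R_L) = 19.57 / (19.57 + 308) = 0.05976.
So the output falls by 5.98 %.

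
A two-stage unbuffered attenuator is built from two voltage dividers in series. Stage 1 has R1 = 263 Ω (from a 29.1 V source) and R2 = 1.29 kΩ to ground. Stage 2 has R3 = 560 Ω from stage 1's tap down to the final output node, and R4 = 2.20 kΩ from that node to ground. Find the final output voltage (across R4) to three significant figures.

V_out ≈ 17.9 V

Stage 2 presents R3+R4 = 2760 Ω as a load on stage 1's tap.
Stage 1's lower leg becomes R2‖(R3+R4) = 879.1 Ω, so V_mid = 29.1 × 879.1/1142 = 22.40 V.
Stage 2 is itself unloaded: V_out = V_mid × R4/(R3+R4) = 22.40 × 2200/2760 = 17.9 V.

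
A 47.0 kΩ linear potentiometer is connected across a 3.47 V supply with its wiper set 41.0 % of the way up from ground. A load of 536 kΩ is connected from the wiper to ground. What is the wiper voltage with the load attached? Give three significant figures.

V ≈ 1.39 V

The wiper splits the pot into (1−α)R = 27.73 kΩ above and αR = 19.27 kΩ below.
Lower section ‖ load = 18.60 kΩ.
V_wiper = 3.47 × 18.60/(27.73 + 18.60) = 1.39 V.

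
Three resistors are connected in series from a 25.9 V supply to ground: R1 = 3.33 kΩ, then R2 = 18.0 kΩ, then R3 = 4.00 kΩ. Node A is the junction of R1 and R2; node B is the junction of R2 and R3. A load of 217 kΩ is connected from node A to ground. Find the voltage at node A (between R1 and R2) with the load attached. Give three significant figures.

Below node A the series string R2+R3 = 22.00 kΩ sits in parallel with the 217 kΩ load: 19.97 kΩ.
V_A = 25.9 × 19.97/(3.33 + 19.97) = 22.2 V.

V ≈ 22.2 V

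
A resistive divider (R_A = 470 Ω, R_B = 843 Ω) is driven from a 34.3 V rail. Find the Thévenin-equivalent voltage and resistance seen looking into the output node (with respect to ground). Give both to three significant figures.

V_th = 22.0 V, R_th = 302 Ω

V_th is the open-circuit tap voltage: 34.3 × 843/(470 + 843) = 22.0 V.
With the supply zeroed, R_A and R_B appear in parallel from the tap: R_th = R_A‖R_B = (470 × 843)/1313 = 302 Ω.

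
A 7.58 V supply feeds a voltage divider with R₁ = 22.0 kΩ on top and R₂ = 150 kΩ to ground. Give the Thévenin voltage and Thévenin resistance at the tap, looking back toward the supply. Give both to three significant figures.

V_th = 6.61 V, R_th = 19.2 kΩ

V_th is the open-circuit tap voltage: 7.58 × 150/(22.0 + 150) = 6.61 V.
With the supply zeroed, R₁ and R₂ appear in parallel from the tap: R_th = R₁‖R₂ = (22.0 × 150)/172.0 = 19.2 kΩ.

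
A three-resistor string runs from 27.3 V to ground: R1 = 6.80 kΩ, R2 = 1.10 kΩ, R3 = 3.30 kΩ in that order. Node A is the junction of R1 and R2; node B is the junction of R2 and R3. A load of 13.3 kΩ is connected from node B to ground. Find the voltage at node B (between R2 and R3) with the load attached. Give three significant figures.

V ≈ 6.85 V

At node B, R3 is in parallel with the load: R3‖R_L = 2.644 kΩ.
Below node A the resistance is R2 + (R3‖R_L) = 3.744 kΩ, so V_A = 27.3 × 3.744/10.54 = 9.694 V.
Then V_B = V_A × (R3‖R_L)/(R2 + R3‖R_L) = 9.694 × 2.644/3.744 = 6.85 V.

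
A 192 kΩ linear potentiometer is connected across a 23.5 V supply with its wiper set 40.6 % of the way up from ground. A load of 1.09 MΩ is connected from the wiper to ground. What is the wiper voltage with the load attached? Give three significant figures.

V ≈ 9.15 V

The wiper splits the pot into (1−α)R = 114.0 kΩ above and αR = 77.95 kΩ below.
Lower section ‖ load = 72.75 kΩ.
V_wiper = 23.5 × 72.75/(114.0 + 72.75) = 9.15 V.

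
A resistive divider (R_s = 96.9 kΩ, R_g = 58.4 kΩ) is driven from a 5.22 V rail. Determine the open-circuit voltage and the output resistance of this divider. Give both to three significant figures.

V_th = 1.96 V, R_th = 36.4 kΩ

V_th is the open-circuit tap voltage: 5.22 × 58.4/(96.9 + 58.4) = 1.96 V.
With the supply zeroed, R_s and R_g appear in parallel from the tap: R_th = R_s‖R_g = (96.9 × 58.4)/155.3 = 36.4 kΩ.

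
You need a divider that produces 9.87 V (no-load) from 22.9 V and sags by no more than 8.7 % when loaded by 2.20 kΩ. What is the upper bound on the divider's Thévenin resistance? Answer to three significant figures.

R_th ≤ 210 Ω

Loading drop = R_th/(R_th + R_L) ≤ 0.0870, so R_th ≤ R_L · ε/(1−ε) = 2.20 kΩ × 0.0870/0.9130 = 210 Ω.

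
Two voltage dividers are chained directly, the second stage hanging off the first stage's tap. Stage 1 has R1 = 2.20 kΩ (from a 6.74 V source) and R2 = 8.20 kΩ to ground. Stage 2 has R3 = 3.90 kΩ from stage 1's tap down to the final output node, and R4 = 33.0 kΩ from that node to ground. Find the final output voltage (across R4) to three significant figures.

V_out ≈ 4.54 V

Stage 2 presents R3+R4 = 36.90 kΩ as a load on stage 1's tap.
Stage 1's lower leg becomes R2‖(R3+R4) = 6.709 kΩ, so V_mid = 6.74 × 6.709/8.909 = 5.076 V.
Stage 2 is itself unloaded: V_out = V_mid × R4/(R3+R4) = 5.076 × 33.0/36.90 = 4.54 V.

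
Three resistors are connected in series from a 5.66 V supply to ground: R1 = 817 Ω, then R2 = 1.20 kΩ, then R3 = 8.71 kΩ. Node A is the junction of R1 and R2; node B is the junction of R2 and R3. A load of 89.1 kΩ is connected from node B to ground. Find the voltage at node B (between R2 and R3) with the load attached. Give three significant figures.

At node B, R3 is in parallel with the load: R3‖R_L = 7934 Ω.
Below node A the resistance is R2 + (R3‖R_L) = 9134 Ω, so V_A = 5.66 × 9134/9951 = 5.195 V.
Then V_B = V_A × (R3‖R_L)/(R2 + R3‖R_L) = 5.195 × 7934/9134 = 4.51 V.

V ≈ 4.51 V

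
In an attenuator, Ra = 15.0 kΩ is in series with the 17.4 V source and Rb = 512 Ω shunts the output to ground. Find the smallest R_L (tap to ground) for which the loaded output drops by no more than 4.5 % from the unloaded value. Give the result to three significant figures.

R_L(min) ≈ 10.5 kΩ

Output resistance R_th = Ra‖Rb = (15000 × 512)/15510 = 495.1 Ω.
The fractional drop is R_th/(R_th + R_L); requiring this ≤ 0.0450 gives R_L ≥ R_th(1/0.0450 − 1) = 495.1 × 21.22 = 10.5 kΩ.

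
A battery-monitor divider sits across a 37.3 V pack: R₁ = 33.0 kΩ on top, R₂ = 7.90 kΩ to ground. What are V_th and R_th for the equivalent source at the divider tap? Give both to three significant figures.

V_th is the open-circuit tap voltage: 37.3 × 7.90/(33.0 + 7.90) = 7.20 V.
With the supply zeroed, R₁ and R₂ appear in parallel from the tap: R_th = R₁‖R₂ = (33.0 × 7.90)/40.90 = 6.37 kΩ.

V_th = 7.20 V, R_th = 6.37 kΩ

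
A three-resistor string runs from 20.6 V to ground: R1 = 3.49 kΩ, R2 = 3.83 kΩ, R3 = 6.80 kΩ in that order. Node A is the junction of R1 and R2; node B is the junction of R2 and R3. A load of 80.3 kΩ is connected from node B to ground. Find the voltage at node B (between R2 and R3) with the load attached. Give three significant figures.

V ≈ 9.50 V

At node B, R3 is in parallel with the load: R3‖R_L = 6.269 kΩ.
Below node A the resistance is R2 + (R3‖R_L) = 10.10 kΩ, so V_A = 20.6 × 10.10/13.59 = 15.31 V.
Then V_B = V_A × (R3‖R_L)/(R2 + R3‖R_L) = 15.31 × 6.269/10.10 = 9.50 V.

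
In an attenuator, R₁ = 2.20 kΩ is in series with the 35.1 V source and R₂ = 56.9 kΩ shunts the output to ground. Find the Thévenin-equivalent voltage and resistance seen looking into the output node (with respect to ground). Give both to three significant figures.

V_th is the open-circuit tap voltage: 35.1 × 56.9/(2.20 + 56.9) = 33.8 V.
With the supply zeroed, R₁ and R₂ appear in parallel from the tap: R_th = R₁‖R₂ = (2.20 × 56.9)/59.10 = 2.12 kΩ.

V_th = 33.8 V, R_th = 2.12 kΩ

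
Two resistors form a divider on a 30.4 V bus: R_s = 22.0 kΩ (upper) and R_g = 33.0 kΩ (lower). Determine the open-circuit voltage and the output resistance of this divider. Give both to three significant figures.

V_th = 18.2 V, R_th = 13.2 kΩ

V_th is the open-circuit tap voltage: 30.4 × 33.0/(22.0 + 33.0) = 18.2 V.
With the supply zeroed, R_s and R_g appear in parallel from the tap: R_th = R_s‖R_g = (22.0 × 33.0)/55.00 = 13.2 kΩ.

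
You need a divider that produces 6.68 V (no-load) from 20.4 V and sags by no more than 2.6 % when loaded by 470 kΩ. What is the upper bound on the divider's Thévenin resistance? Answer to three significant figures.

R_th ≤ 12.5 kΩ

Loading drop = R_th/(R_th + R_L) ≤ 0.0260, so R_th ≤ R_L · ε/(1−ε) = 470 kΩ × 0.0260/0.9740 = 12.5 kΩ.
(Any R1, R2 with R2/(R1+R2) = 0.327 and R1‖R2 ≤ 12.5 kΩ will meet the spec.)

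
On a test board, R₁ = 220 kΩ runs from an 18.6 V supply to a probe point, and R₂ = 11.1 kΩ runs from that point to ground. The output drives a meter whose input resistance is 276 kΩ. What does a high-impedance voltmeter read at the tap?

V_out ≈ 0.860 V

The load sits in parallel with R₂: R₂‖R_L = (11.1 × 276) / (11.1 + 276) = 10.67 kΩ.
V_out = 18.6 × 10.67 / (220 + 10.67) = 18.6 × 10.67/230.7 = 0.860 V.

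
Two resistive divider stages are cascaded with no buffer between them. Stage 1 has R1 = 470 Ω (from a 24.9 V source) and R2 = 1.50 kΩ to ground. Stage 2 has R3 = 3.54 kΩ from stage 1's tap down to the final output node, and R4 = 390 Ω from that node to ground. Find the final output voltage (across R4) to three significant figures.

Stage 2 presents R3+R4 = 3930 Ω as a load on stage 1's tap.
Stage 1's lower leg becomes R2‖(R3+R4) = 1086 Ω, so V_mid = 24.9 × 1086/1556 = 17.38 V.
Stage 2 is itself unloaded: V_out = V_mid × R4/(R3+R4) = 17.38 × 390/3930 = 1.72 V.

V_out ≈ 1.72 V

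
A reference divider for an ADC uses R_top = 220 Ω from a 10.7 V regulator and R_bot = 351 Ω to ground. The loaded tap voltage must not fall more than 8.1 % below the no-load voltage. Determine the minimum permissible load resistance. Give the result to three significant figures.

Output resistance R_th = R_top‖R_bot = (220 × 351)/571.0 = 135.2 Ω.
The fractional drop is R_th/(R_th + R_L); requiring this ≤ 0.0810 gives R_L ≥ R_th(1/0.0810 − 1) = 135.2 × 11.35 = 1.53 kΩ.

R_L(min) ≈ 1.53 kΩ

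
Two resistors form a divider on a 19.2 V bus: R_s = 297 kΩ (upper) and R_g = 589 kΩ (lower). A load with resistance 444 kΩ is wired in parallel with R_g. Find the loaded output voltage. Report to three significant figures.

The load sits in parallel with R_g: R_g‖R_L = (589 × 444) / (589 + 444) = 253.2 kΩ.
V_out = 19.2 × 253.2 / (297 + 253.2) = 19.2 × 253.2/550.2 = 8.84 V.
(Unloaded it would have been 12.8 V.)

V_out ≈ 8.84 V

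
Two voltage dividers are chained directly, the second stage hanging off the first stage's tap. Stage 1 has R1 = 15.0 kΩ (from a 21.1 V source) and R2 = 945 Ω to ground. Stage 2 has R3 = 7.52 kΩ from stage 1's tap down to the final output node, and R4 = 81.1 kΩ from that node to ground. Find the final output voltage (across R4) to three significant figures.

V_out ≈ 1.13 V

Stage 2 presents R3+R4 = 88620 Ω as a load on stage 1's tap.
Stage 1's lower leg becomes R2‖(R3+R4) = 935.0 Ω, so V_mid = 21.1 × 935.0/15940 = 1.238 V.
Stage 2 is itself unloaded: V_out = V_mid × R4/(R3+R4) = 1.238 × 81100/88620 = 1.13 V.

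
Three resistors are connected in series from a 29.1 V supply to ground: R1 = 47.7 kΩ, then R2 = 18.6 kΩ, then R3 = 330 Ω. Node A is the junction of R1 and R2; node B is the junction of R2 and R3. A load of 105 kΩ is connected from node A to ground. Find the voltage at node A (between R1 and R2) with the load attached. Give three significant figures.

V ≈ 7.32 V

Below node A the series string R2+R3 = 18930 Ω sits in parallel with the 105000 Ω load: 16040 Ω.
V_A = 29.1 × 16040/(47700 + 16040) = 7.32 V.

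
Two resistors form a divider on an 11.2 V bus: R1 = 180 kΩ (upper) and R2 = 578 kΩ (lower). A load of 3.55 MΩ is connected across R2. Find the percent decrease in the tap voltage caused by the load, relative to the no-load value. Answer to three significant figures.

The divider's output (Thévenin) resistance is R1‖R2 = 137.3 kΩ.
Fractional drop under load = R_th/(R_th + R_L) = 137.3 / (137.3 + 3550) = 0.03722.
So the output falls by 3.72 %.

3.72 %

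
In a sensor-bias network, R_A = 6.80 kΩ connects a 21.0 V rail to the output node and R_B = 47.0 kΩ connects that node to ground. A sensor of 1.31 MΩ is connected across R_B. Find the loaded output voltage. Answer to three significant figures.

V_out ≈ 18.3 V

The load sits in parallel with R_B: R_B‖R_L = (47.0 × 1310) / (47.0 + 1310) = 45.37 kΩ.
V_out = 21.0 × 45.37 / (6.80 + 45.37) = 21.0 × 45.37/52.17 = 18.3 V.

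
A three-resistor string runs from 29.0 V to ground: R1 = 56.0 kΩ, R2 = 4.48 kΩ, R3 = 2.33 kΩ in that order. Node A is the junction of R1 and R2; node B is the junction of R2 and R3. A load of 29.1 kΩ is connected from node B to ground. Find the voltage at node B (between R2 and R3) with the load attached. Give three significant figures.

At node B, R3 is in parallel with the load: R3‖R_L = 2.157 kΩ.
Below node A the resistance is R2 + (R3‖R_L) = 6.637 kΩ, so V_A = 29.0 × 6.637/62.64 = 3.073 V.
Then V_B = V_A × (R3‖R_L)/(R2 + R3‖R_L) = 3.073 × 2.157/6.637 = 0.999 V.

V ≈ 0.999 V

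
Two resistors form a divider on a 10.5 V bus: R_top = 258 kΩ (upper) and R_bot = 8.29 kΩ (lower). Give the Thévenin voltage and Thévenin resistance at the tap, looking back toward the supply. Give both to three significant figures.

V_th is the open-circuit tap voltage: 10.5 × 8.29/(258 + 8.29) = 0.327 V.
With the supply zeroed, R_top and R_bot appear in parallel from the tap: R_th = R_top‖R_bot = (258 × 8.29)/266.3 = 8.03 kΩ.

V_th = 0.327 V, R_th = 8.03 kΩ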